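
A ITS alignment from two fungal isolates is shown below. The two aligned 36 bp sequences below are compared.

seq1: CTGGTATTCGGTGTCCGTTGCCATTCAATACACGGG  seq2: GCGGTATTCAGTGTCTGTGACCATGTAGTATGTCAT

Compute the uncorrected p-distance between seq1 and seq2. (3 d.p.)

The sequences differ at 15 of 36 positions.
p = 15/36 = 0.416666… ≈ 0.417 (to 3 d.p.).

0.417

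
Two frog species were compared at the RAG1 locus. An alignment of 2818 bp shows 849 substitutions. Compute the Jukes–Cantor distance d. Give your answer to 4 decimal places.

p = 849/2818 ≈ 0.301278.
d = −(3/4) ln(1 − 4p/3) = −0.75 ln(1 − 0.401704) = −0.75 ln(0.598296)
  = −0.75 × (-0.513670) = 0.385253 substitutions/site.

0.3853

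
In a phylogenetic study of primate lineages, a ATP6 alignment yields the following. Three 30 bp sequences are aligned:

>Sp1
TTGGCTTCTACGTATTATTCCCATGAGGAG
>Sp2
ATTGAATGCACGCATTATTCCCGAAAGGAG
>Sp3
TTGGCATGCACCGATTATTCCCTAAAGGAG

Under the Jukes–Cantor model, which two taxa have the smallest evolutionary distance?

Sp2 and Sp3

Sp1–Sp2: 10/30 differ, p = 0.333, d = 0.441.
Sp1–Sp3: 8/30 differ, p = 0.267, d = 0.330.
Sp2–Sp3: 6/30 differ, p = 0.200, d = 0.233.
The smallest distance is between Sp2 and Sp3.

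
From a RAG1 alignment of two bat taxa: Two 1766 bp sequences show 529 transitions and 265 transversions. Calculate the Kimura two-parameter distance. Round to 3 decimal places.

P = 529/1766 ≈ 0.299547 and Q = 265/1766 ≈ 0.150057.
Under the Kimura two-parameter model, d = −½ ln(1 − 2P − Q) − ¼ ln(1 − 2Q).
1 − 2P − Q = 0.250849, giving −½ ln(0.250849) = 0.691452.
1 − 2Q = 0.699886, giving −¼ ln(0.699886) = 0.089209.
d = 0.691452 + 0.089209 = 0.780661.

0.781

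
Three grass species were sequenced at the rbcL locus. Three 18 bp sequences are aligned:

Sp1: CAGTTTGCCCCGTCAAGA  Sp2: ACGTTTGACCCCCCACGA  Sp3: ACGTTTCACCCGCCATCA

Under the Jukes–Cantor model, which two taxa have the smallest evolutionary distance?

Sp2 and Sp3

Sp1–Sp2: 6/18 differ, p = 0.333, d = 0.441.
Sp1–Sp3: 7/18 differ, p = 0.389, d = 0.548.
Sp2–Sp3: 4/18 differ, p = 0.222, d = 0.264.
The smallest distance is between Sp2 and Sp3.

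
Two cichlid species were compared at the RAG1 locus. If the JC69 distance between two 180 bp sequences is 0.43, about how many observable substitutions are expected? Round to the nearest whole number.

Invert JC69: p = (3/4)(1 − e^(−4d/3)) = 0.75 × (1 − e^(-0.573333)) = 0.75 × (1 − 0.563644) = 0.327267.
Expected differing sites = pL ≈ 0.327267 × 180 = 58.90806 ≈ 59.

59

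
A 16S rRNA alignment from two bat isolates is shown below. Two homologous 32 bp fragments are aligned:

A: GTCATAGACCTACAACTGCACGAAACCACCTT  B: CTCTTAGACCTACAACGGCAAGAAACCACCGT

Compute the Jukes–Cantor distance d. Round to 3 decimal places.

The sequences differ at 5 of 32 sites (1, 4, 17, 21, 31), so p = 5/32 = 0.15625.
d = −(3/4) ln(1 − 4p/3) = −0.75 ln(1 − 0.208333) = −0.75 ln(0.791667)
  = −0.75 × (-0.233614) = 0.175211 substitutions/site.

0.175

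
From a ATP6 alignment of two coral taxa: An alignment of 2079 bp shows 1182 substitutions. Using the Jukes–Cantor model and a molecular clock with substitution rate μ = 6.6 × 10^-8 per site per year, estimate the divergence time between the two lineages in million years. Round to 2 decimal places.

8.06

p = 1182/2079 ≈ 0.568543.
d = −(3/4) ln(1 − 4p/3) = −0.75 ln(1 − 0.758057) = −0.75 ln(0.241943)
  = −0.75 × (-1.419053) = 1.064290 substitutions/site.
Under a molecular clock d = 2μt, so t = d/(2μ) = 1.064290 / (2 × 6.6 × 10^-8) = 8.06 million years.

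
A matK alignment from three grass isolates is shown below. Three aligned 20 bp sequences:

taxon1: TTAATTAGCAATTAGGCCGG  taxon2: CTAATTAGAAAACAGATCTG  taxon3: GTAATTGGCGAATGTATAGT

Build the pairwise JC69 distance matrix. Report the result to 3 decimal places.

d(taxon1,taxon2) = 0.471, d(taxon1,taxon3) = 0.824, d(taxon2,taxon3) = 0.824

taxon1–taxon2: 7/20 sites differ → p = 0.35, d = −0.75 ln(1 − 0.466667) = 0.471457 ≈ 0.471.
taxon1–taxon3: 10/20 sites differ → p = 0.5, d = −0.75 ln(1 − 0.666667) = 0.823960 ≈ 0.824.
taxon2–taxon3: 10/20 sites differ → p = 0.5, d = −0.75 ln(1 − 0.666667) = 0.823960 ≈ 0.824.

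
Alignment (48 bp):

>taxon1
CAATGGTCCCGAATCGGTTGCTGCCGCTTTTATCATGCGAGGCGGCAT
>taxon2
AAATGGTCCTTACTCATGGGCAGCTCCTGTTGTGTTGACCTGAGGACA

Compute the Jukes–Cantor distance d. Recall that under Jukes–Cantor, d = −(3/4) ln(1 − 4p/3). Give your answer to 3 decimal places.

0.764

The sequences differ at 23 of 48 sites, so p = 23/48 ≈ 0.479167.
d = −(3/4) ln(1 − 4p/3) = −0.75 ln(1 − 0.638889) = −0.75 ln(0.361111)
  = −0.75 × (-1.018570) = 0.763928 substitutions/site.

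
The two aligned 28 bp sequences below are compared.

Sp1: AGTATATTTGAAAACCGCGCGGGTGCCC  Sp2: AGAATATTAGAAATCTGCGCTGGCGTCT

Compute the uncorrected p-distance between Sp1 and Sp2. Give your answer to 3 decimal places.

The sequences differ at 8 of 28 positions (sites 3, 9, 14, 16, 21, 24, 26, 28).
p = 8/28 = 0.285714… ≈ 0.286 (to 3 d.p.).

0.286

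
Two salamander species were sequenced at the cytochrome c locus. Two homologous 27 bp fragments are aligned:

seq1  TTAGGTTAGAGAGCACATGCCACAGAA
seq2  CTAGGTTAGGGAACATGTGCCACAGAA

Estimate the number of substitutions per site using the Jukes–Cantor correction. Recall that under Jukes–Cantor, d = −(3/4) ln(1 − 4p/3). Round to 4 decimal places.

0.2127

The sequences differ at 5 of 27 sites (1, 10, 13, 16, 17), so p = 5/27 ≈ 0.185185.
d = −(3/4) ln(1 − 4p/3) = −0.75 ln(1 − 0.246913) = −0.75 ln(0.753087)
  = −0.75 × (-0.283575) = 0.212681 substitutions/site.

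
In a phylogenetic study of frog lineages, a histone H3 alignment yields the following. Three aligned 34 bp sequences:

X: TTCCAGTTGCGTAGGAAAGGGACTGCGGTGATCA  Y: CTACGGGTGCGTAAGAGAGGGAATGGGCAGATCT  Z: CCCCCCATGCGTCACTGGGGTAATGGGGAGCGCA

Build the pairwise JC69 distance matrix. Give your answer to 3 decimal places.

d(X,Y) = 0.423, d(X,Z) = 0.824, d(Y,Z) = 0.597

X–Y: 11/34 sites differ → p ≈ 0.323529, d = −0.75 ln(1 − 0.431372) = 0.423397 ≈ 0.423.
X–Z: 17/34 sites differ → p = 0.5, d = −0.75 ln(1 − 0.666667) = 0.823960 ≈ 0.824.
Y–Z: 14/34 sites differ → p ≈ 0.411765, d = −0.75 ln(1 − 0.54902) = 0.597249 ≈ 0.597.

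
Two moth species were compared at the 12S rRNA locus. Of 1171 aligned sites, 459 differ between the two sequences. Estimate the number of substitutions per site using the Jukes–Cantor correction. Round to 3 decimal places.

p = 459/1171 ≈ 0.391973.
d = −(3/4) ln(1 − 4p/3) = −0.75 ln(1 − 0.522631) = −0.75 ln(0.477369)
  = −0.75 × (-0.739466) = 0.554600 substitutions/site.

0.555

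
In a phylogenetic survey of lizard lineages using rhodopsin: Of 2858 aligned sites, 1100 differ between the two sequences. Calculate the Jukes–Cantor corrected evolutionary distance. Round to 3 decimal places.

p = 1100/2858 ≈ 0.384885.
d = −(3/4) ln(1 − 4p/3) = −0.75 ln(1 − 0.51318) = −0.75 ln(0.48682)
  = −0.75 × (-0.719861) = 0.539896 substitutions/site.

0.540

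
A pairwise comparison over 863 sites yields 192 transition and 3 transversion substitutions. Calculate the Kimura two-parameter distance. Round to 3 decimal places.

0.299

P = 192/863 ≈ 0.22248 and Q = 3/863 ≈ 0.003476.
Under the Kimura two-parameter model, d = −½ ln(1 − 2P − Q) − ¼ ln(1 − 2Q).
1 − 2P − Q = 0.551564, giving −½ ln(0.551564) = 0.297499.
1 − 2Q = 0.993048, giving −¼ ln(0.993048) = 0.001744.
d = 0.297499 + 0.001744 = 0.299243.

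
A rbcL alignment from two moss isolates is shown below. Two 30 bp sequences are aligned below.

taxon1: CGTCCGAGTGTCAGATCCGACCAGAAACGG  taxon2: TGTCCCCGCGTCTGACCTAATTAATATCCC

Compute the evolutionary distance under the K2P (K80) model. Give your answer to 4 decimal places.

Of 30 sites, 8 differences are transitions and 7 are transversions, so P = 8/30 ≈ 0.266667 and Q = 7/30 ≈ 0.233333.
Under the Kimura two-parameter model, d = −½ ln(1 − 2P − Q) − ¼ ln(1 − 2Q).
1 − 2P − Q = 0.233333, giving −½ ln(0.233333) = 0.727644.
1 − 2Q = 0.533334, giving −¼ ln(0.533334) = 0.157152.
d = 0.727644 + 0.157152 = 0.884796.

0.8848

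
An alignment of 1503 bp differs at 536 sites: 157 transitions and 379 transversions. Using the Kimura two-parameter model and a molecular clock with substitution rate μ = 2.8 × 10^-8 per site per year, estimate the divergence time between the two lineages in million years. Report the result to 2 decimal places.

P = 157/1503 ≈ 0.104458 and Q = 379/1503 ≈ 0.252162.
Under the Kimura two-parameter model, d = −½ ln(1 − 2P − Q) − ¼ ln(1 − 2Q).
1 − 2P − Q = 0.538922, giving −½ ln(0.538922) = 0.309092.
1 − 2Q = 0.495676, giving −¼ ln(0.495676) = 0.175458.
d = 0.309092 + 0.175458 = 0.484550.
Under a molecular clock d = 2μt, so t = d/(2μ) = 0.484550 / (2 × 2.8 × 10^-8) = 8.65 million years.

8.65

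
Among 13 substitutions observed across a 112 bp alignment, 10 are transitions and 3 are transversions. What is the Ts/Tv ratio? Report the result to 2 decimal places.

R = 10/3 = 3.333333… ≈ 3.33 (to 2 d.p.).

3.33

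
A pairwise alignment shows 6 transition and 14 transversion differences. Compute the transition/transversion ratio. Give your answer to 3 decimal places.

0.429

R = 6/14 = 0.428571… ≈ 0.429 (to 3 d.p.).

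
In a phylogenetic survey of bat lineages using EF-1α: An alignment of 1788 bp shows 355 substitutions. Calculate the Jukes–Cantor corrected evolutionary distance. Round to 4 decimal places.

p = 355/1788 ≈ 0.198546.
d = −(3/4) ln(1 − 4p/3) = −0.75 ln(1 − 0.264728) = −0.75 ln(0.735272)
  = −0.75 × (-0.307515) = 0.230636 substitutions/site.

0.2306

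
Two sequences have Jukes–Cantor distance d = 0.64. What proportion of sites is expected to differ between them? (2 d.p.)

0.43

p = (3/4)(1 − e^(−4d/3)) = 0.75 × (1 − e^(-0.853333)) = 0.75 × (1 − 0.425993) = 0.430505.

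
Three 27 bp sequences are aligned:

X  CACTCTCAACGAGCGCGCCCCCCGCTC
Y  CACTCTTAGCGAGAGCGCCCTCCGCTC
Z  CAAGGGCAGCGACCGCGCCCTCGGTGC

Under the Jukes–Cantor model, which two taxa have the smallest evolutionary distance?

X and Y

X–Y: 4/27 differ, p = 0.148, d = 0.165.
X–Z: 10/27 differ, p = 0.370, d = 0.511.
Y–Z: 10/27 differ, p = 0.370, d = 0.511.
The smallest distance is between X and Y.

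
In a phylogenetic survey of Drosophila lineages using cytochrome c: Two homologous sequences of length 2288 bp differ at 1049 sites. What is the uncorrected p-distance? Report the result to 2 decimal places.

p = 1049/2288 = 0.458479… ≈ 0.46 (to 2 d.p.).

0.46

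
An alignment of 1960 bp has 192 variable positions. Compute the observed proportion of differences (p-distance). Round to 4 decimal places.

0.0980

p = 192/1960 = 0.097959… ≈ 0.0980 (to 4 d.p.).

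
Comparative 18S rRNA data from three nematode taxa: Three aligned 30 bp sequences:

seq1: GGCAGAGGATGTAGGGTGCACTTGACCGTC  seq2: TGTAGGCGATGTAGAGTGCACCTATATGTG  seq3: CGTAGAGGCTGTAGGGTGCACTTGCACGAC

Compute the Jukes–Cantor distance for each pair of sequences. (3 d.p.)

seq1–seq2: 11/30 sites differ → p ≈ 0.366667, d = −0.75 ln(1 − 0.488889) = 0.503376 ≈ 0.503.
seq1–seq3: 6/30 sites differ → p = 0.2, d = −0.75 ln(1 − 0.266667) = 0.232617 ≈ 0.233.
seq2–seq3: 11/30 sites differ → p ≈ 0.366667, d = −0.75 ln(1 − 0.488889) = 0.503376 ≈ 0.503.

d(seq1,seq2) = 0.503, d(seq1,seq3) = 0.233, d(seq2,seq3) = 0.503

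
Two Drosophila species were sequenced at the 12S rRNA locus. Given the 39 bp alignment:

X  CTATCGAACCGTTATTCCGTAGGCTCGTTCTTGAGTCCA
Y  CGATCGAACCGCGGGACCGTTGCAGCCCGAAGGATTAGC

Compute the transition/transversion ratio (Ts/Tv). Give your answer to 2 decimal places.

Transitions are A↔G and C↔T; transversions are all other mismatches.
Transitions: 3. Transversions: 17.
R = 3/17 = 0.176470… ≈ 0.18 (to 2 d.p.).

0.18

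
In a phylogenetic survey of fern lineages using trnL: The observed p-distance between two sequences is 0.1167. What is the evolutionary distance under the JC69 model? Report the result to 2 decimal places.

0.13

d = −(3/4) ln(1 − 4p/3) = −0.75 ln(1 − 0.1556) = −0.75 ln(0.8444)
  = −0.75 × (-0.169129) = 0.126847 substitutions/site.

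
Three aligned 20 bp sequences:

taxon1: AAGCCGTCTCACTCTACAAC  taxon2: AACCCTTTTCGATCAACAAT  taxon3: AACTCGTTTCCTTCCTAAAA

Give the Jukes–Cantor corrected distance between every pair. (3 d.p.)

taxon1–taxon2: 7/20 sites differ → p = 0.35, d = −0.75 ln(1 − 0.466667) = 0.471457 ≈ 0.471.
taxon1–taxon3: 9/20 sites differ → p = 0.45, d = −0.75 ln(1 − 0.6) = 0.687218 ≈ 0.687.
taxon2–taxon3: 8/20 sites differ → p = 0.4, d = −0.75 ln(1 − 0.533333) = 0.571605 ≈ 0.572.

d(taxon1,taxon2) = 0.471, d(taxon1,taxon3) = 0.687, d(taxon2,taxon3) = 0.572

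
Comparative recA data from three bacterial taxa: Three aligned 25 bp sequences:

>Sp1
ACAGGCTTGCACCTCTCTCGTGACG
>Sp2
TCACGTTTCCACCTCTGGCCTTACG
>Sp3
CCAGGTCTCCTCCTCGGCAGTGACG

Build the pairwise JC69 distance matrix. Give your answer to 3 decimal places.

Sp1–Sp2: 8/25 sites differ → p = 0.32, d = −0.75 ln(1 − 0.426667) = 0.417216 ≈ 0.417.
Sp1–Sp3: 9/25 sites differ → p = 0.36, d = −0.75 ln(1 − 0.48) = 0.490445 ≈ 0.490.
Sp2–Sp3: 9/25 sites differ → p = 0.36, d = −0.75 ln(1 − 0.48) = 0.490445 ≈ 0.490.

d(Sp1,Sp2) = 0.417, d(Sp1,Sp3) = 0.490, d(Sp2,Sp3) = 0.490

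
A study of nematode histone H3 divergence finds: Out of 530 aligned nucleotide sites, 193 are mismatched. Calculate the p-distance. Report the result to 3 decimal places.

p = 193/530 = 0.364150… ≈ 0.364 (to 3 d.p.).

0.364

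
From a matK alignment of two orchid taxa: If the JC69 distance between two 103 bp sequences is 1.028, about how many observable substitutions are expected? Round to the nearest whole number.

Invert JC69: p = (3/4)(1 − e^(−4d/3)) = 0.75 × (1 − e^(-1.370667)) = 0.75 × (1 − 0.253938) = 0.559547.
Expected differing sites = pL ≈ 0.559547 × 103 = 57.633341 ≈ 58.

58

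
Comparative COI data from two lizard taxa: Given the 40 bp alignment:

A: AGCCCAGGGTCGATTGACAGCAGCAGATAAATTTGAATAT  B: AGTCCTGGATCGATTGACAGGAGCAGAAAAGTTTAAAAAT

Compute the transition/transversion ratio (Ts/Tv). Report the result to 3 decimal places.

1.000

Transitions are A↔G and C↔T; transversions are all other mismatches.
Transitions: 4. Transversions: 4.
R = 4/4 = 1.000.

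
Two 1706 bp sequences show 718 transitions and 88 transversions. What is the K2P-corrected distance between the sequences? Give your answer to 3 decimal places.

1.146

P = 718/1706 ≈ 0.420868 and Q = 88/1706 ≈ 0.051583.
Under the Kimura two-parameter model, d = −½ ln(1 − 2P − Q) − ¼ ln(1 − 2Q).
1 − 2P − Q = 0.106681, giving −½ ln(0.106681) = 1.118956.
1 − 2Q = 0.896834, giving −¼ ln(0.896834) = 0.027221.
d = 1.118956 + 0.027221 = 1.146177.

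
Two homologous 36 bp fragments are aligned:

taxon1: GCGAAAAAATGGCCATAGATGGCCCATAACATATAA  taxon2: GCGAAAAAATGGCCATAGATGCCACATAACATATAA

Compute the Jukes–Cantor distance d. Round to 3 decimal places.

0.058

The sequences differ at 2 of 36 sites (22, 24), so p = 2/36 ≈ 0.055556.
d = −(3/4) ln(1 − 4p/3) = −0.75 ln(1 − 0.074075) = −0.75 ln(0.925925)
  = −0.75 × (-0.076962) = 0.057722 substitutions/site.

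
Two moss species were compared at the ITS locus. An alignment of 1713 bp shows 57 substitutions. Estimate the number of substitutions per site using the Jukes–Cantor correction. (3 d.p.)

p = 57/1713 ≈ 0.033275.
d = −(3/4) ln(1 − 4p/3) = −0.75 ln(1 − 0.044367) = −0.75 ln(0.955633)
  = −0.75 × (-0.045381) = 0.034036 substitutions/site.

0.034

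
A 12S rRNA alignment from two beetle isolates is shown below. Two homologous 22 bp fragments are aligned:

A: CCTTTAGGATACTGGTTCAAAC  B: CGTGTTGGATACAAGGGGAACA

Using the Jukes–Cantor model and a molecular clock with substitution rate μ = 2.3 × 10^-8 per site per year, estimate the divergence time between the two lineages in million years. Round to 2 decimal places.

15.19

The sequences differ at 10 of 22 sites (2, 4, 6, 13, 14, 16, 17, 18, 21, 22), so p = 10/22 ≈ 0.454545.
d = −(3/4) ln(1 − 4p/3) = −0.75 ln(1 − 0.60606) = −0.75 ln(0.39394)
  = −0.75 × (-0.931557) = 0.698668 substitutions/site.
Under a molecular clock d = 2μt, so t = d/(2μ) = 0.698668 / (2 × 2.3 × 10^-8) = 15.19 million years.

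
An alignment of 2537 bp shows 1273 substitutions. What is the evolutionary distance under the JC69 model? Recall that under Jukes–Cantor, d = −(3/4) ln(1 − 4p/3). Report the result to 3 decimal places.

p = 1273/2537 ≈ 0.501774.
d = −(3/4) ln(1 − 4p/3) = −0.75 ln(1 − 0.669032) = −0.75 ln(0.330968)
  = −0.75 × (-1.105734) = 0.829301 substitutions/site.

0.829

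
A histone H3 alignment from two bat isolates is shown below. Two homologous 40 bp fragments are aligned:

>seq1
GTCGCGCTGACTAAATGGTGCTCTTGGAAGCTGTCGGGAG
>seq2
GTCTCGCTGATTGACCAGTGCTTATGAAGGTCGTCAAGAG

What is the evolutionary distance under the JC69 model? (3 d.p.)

The sequences differ at 14 of 40 sites, so p = 14/40 = 0.35.
d = −(3/4) ln(1 − 4p/3) = −0.75 ln(1 − 0.466667) = −0.75 ln(0.533333)
  = −0.75 × (-0.628609) = 0.471457 substitutions/site.

0.471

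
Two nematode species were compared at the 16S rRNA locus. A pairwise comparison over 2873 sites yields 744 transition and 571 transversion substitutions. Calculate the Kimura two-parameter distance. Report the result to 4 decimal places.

P = 744/2873 ≈ 0.258963 and Q = 571/2873 ≈ 0.198747.
Under the Kimura two-parameter model, d = −½ ln(1 − 2P − Q) − ¼ ln(1 − 2Q).
1 − 2P − Q = 0.283327, giving −½ ln(0.283327) = 0.630577.
1 − 2Q = 0.602506, giving −¼ ln(0.602506) = 0.126664.
d = 0.630577 + 0.126664 = 0.757241.

0.7572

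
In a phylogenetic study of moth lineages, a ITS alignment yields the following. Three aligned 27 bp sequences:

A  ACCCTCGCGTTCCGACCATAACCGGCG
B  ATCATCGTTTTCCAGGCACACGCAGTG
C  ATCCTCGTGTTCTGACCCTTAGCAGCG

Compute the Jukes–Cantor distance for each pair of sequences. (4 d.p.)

A–B: 12/27 sites differ → p ≈ 0.444444, d = −0.75 ln(1 − 0.592592) = 0.673455 ≈ 0.6735.
A–C: 7/27 sites differ → p ≈ 0.259259, d = −0.75 ln(1 − 0.345679) = 0.318118 ≈ 0.3181.
B–C: 11/27 sites differ → p ≈ 0.407407, d = −0.75 ln(1 − 0.543209) = 0.587647 ≈ 0.5876.

d(A,B) = 0.6735, d(A,C) = 0.3181, d(B,C) = 0.5876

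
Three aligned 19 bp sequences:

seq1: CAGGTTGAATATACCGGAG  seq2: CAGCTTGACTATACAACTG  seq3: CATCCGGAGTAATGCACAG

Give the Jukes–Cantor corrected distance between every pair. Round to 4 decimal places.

d(seq1,seq2) = 0.4099, d(seq1,seq3) = 0.9074, d(seq2,seq3) = 0.7489

seq1–seq2: 6/19 sites differ → p ≈ 0.315789, d = −0.75 ln(1 − 0.421052) = 0.409907 ≈ 0.4099.
seq1–seq3: 10/19 sites differ → p ≈ 0.526316, d = −0.75 ln(1 − 0.701755) = 0.907380 ≈ 0.9074.
seq2–seq3: 9/19 sites differ → p ≈ 0.473684, d = −0.75 ln(1 − 0.631579) = 0.748897 ≈ 0.7489.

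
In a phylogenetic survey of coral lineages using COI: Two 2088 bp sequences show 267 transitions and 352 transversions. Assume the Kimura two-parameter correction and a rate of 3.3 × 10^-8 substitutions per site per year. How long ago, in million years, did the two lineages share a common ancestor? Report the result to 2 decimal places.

5.74

P = 267/2088 ≈ 0.127874 and Q = 352/2088 ≈ 0.168582.
Under the Kimura two-parameter model, d = −½ ln(1 − 2P − Q) − ¼ ln(1 − 2Q).
1 − 2P − Q = 0.57567, giving −½ ln(0.57567) = 0.276110.
1 − 2Q = 0.662836, giving −¼ ln(0.662836) = 0.102807.
d = 0.276110 + 0.102807 = 0.378917.
Under a molecular clock d = 2μt, so t = d/(2μ) = 0.378917 / (2 × 3.3 × 10^-8) = 5.74 million years.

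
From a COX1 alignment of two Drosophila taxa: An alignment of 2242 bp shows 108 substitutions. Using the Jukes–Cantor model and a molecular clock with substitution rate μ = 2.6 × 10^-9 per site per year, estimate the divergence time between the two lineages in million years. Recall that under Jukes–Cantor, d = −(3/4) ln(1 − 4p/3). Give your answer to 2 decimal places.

p = 108/2242 ≈ 0.048171.
d = −(3/4) ln(1 − 4p/3) = −0.75 ln(1 − 0.064228) = −0.75 ln(0.935772)
  = −0.75 × (-0.066383) = 0.049787 substitutions/site.
Under a molecular clock d = 2μt, so t = d/(2μ) = 0.049787 / (2 × 2.6 × 10^-9) = 9.57 million years.

9.57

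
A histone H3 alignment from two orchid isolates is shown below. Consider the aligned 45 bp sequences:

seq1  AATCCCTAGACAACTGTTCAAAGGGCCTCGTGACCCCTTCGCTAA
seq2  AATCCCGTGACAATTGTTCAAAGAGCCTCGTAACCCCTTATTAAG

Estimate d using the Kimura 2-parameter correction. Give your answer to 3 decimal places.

0.266

Of 45 sites, 5 differences are transitions and 5 are transversions, so P = 5/45 ≈ 0.111111 and Q = 5/45 ≈ 0.111111.
Under the Kimura two-parameter model, d = −½ ln(1 − 2P − Q) − ¼ ln(1 − 2Q).
1 − 2P − Q = 0.666667, giving −½ ln(0.666667) = 0.202732.
1 − 2Q = 0.777778, giving −¼ ln(0.777778) = 0.062829.
d = 0.202732 + 0.062829 = 0.265561.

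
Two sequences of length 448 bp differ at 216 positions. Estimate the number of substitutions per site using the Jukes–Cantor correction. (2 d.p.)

p = 216/448 ≈ 0.482143.
d = −(3/4) ln(1 − 4p/3) = −0.75 ln(1 − 0.642857) = −0.75 ln(0.357143)
  = −0.75 × (-1.029619) = 0.772214 substitutions/site.

0.77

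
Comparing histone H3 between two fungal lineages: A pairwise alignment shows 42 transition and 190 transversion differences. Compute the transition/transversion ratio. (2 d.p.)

R = 42/190 = 0.221052… ≈ 0.22 (to 2 d.p.).

0.22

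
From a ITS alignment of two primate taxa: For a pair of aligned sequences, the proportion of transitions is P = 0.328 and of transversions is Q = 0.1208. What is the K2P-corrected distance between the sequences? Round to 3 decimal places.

0.819

Under the Kimura two-parameter model, d = −½ ln(1 − 2P − Q) − ¼ ln(1 − 2Q).
1 − 2P − Q = 0.2232, giving −½ ln(0.2232) = 0.749844.
1 − 2Q = 0.7584, giving −¼ ln(0.7584) = 0.069136.
d = 0.749844 + 0.069136 = 0.818980.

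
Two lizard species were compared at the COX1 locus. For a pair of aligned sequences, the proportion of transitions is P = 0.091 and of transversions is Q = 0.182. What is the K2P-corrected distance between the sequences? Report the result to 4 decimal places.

0.3394

Under the Kimura two-parameter model, d = −½ ln(1 − 2P − Q) − ¼ ln(1 − 2Q).
1 − 2P − Q = 0.636, giving −½ ln(0.636) = 0.226278.
1 − 2Q = 0.636, giving −¼ ln(0.636) = 0.113139.
d = 0.226278 + 0.113139 = 0.339417.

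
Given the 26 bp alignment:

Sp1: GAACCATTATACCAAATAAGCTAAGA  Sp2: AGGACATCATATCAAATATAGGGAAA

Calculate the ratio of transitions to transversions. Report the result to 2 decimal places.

2.00

Transitions are A↔G and C↔T; transversions are all other mismatches.
Transitions: 8. Transversions: 4.
R = 8/4 = 2.00.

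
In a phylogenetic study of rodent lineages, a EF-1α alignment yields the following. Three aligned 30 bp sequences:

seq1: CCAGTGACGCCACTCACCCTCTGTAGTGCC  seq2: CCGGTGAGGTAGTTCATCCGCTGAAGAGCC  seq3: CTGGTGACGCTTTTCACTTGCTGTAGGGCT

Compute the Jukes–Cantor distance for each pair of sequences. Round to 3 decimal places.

seq1–seq2: 10/30 sites differ → p ≈ 0.333333, d = −0.75 ln(1 − 0.444444) = 0.440839 ≈ 0.441.
seq1–seq3: 10/30 sites differ → p ≈ 0.333333, d = −0.75 ln(1 − 0.444444) = 0.440839 ≈ 0.441.
seq2–seq3: 11/30 sites differ → p ≈ 0.366667, d = −0.75 ln(1 − 0.488889) = 0.503376 ≈ 0.503.

d(seq1,seq2) = 0.441, d(seq1,seq3) = 0.441, d(seq2,seq3) = 0.503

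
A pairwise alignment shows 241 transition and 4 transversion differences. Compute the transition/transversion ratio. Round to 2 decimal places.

60.25

R = 241/4 = 60.25.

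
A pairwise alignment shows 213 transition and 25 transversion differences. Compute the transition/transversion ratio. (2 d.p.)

R = 213/25 = 8.52.

8.52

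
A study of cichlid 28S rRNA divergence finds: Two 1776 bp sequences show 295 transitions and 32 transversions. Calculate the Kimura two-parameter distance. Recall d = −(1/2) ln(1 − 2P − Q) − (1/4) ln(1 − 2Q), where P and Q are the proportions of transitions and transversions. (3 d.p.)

P = 295/1776 ≈ 0.166104 and Q = 32/1776 ≈ 0.018018.
Under the Kimura two-parameter model, d = −½ ln(1 − 2P − Q) − ¼ ln(1 − 2Q).
1 − 2P − Q = 0.649774, giving −½ ln(0.649774) = 0.215565.
1 − 2Q = 0.963964, giving −¼ ln(0.963964) = 0.009175.
d = 0.215565 + 0.009175 = 0.224740.

0.225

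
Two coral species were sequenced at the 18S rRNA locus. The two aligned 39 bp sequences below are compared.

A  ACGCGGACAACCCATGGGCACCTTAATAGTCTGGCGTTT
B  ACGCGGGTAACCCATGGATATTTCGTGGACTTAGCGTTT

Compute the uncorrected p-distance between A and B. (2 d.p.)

0.38

The sequences differ at 15 of 39 positions.
p = 15/39 = 0.384615… ≈ 0.38 (to 2 d.p.).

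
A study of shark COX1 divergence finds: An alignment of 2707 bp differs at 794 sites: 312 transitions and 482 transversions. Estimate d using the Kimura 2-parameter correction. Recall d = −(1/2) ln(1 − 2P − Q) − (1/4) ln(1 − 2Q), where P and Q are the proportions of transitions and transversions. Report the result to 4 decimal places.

0.3727

P = 312/2707 ≈ 0.115257 and Q = 482/2707 ≈ 0.178057.
Under the Kimura two-parameter model, d = −½ ln(1 − 2P − Q) − ¼ ln(1 − 2Q).
1 − 2P − Q = 0.591429, giving −½ ln(0.591429) = 0.262607.
1 − 2Q = 0.643886, giving −¼ ln(0.643886) = 0.110058.
d = 0.262607 + 0.110058 = 0.372665.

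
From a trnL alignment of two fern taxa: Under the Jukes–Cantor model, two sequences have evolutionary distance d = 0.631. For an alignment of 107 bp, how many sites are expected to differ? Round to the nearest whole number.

Invert JC69: p = (3/4)(1 − e^(−4d/3)) = 0.75 × (1 − e^(-0.841333)) = 0.75 × (1 − 0.431135) = 0.426649.
Expected differing sites = pL ≈ 0.426649 × 107 = 45.651443 ≈ 46.

46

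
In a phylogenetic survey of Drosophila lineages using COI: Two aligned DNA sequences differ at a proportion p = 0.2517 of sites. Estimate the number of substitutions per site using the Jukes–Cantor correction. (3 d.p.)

d = −(3/4) ln(1 − 4p/3) = −0.75 ln(1 − 0.3356) = −0.75 ln(0.6644)
  = −0.75 × (-0.408871) = 0.306653 substitutions/site.

0.307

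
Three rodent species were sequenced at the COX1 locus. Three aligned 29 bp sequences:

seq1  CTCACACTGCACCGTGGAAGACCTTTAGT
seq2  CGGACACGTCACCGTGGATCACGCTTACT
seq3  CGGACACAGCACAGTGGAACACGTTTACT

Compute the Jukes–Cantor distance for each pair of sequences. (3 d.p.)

d(seq1,seq2) = 0.401, d(seq1,seq3) = 0.291, d(seq2,seq3) = 0.196

seq1–seq2: 9/29 sites differ → p ≈ 0.310345, d = −0.75 ln(1 − 0.413793) = 0.400562 ≈ 0.401.
seq1–seq3: 7/29 sites differ → p ≈ 0.241379, d = −0.75 ln(1 − 0.321839) = 0.291278 ≈ 0.291.
seq2–seq3: 5/29 sites differ → p ≈ 0.172414, d = −0.75 ln(1 − 0.229885) = 0.195912 ≈ 0.196.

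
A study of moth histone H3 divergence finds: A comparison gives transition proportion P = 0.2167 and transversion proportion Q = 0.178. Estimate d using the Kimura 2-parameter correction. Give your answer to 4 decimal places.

0.5826

Under the Kimura two-parameter model, d = −½ ln(1 − 2P − Q) − ¼ ln(1 − 2Q).
1 − 2P − Q = 0.3886, giving −½ ln(0.3886) = 0.472602.
1 − 2Q = 0.644, giving −¼ ln(0.644) = 0.110014.
d = 0.472602 + 0.110014 = 0.582616.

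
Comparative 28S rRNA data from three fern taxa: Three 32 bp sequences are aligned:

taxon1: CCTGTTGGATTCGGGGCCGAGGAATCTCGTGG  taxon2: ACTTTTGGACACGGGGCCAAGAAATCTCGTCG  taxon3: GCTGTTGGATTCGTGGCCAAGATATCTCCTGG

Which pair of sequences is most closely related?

taxon1–taxon2: 7/32 differ, p = 0.219, d = 0.259.
taxon1–taxon3: 6/32 differ, p = 0.188, d = 0.216.
taxon2–taxon3: 8/32 differ, p = 0.250, d = 0.304.
The smallest distance is between taxon1 and taxon3.

taxon1 and taxon3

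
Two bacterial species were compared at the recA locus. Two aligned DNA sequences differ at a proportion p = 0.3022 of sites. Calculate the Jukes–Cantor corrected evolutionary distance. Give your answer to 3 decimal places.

d = −(3/4) ln(1 − 4p/3) = −0.75 ln(1 − 0.402933) = −0.75 ln(0.597067)
  = −0.75 × (-0.515726) = 0.386795 substitutions/site.

0.387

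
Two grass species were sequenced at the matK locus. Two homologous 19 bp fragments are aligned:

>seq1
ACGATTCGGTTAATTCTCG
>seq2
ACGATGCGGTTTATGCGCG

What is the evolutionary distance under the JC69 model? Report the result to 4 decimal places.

0.2471

The sequences differ at 4 of 19 sites (6, 12, 15, 17), so p = 4/19 ≈ 0.210526.
d = −(3/4) ln(1 − 4p/3) = −0.75 ln(1 − 0.280701) = −0.75 ln(0.719299)
  = −0.75 × (-0.329478) = 0.247109 substitutions/site.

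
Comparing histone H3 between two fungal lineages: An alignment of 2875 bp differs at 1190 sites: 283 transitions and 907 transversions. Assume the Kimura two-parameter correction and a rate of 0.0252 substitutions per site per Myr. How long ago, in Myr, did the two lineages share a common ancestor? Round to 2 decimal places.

P = 283/2875 ≈ 0.098435 and Q = 907/2875 ≈ 0.315478.
Under the Kimura two-parameter model, d = −½ ln(1 − 2P − Q) − ¼ ln(1 − 2Q).
1 − 2P − Q = 0.487652, giving −½ ln(0.487652) = 0.359077.
1 − 2Q = 0.369044, giving −¼ ln(0.369044) = 0.249210.
d = 0.359077 + 0.249210 = 0.608287.
Under a molecular clock d = 2μt, so t = d/(2μ) = 0.608287 / (2 × 0.0252) = 12.07 Myr.

12.07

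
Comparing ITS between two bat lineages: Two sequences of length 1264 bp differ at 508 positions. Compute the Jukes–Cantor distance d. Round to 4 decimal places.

0.5757

p = 508/1264 ≈ 0.401899.
d = −(3/4) ln(1 − 4p/3) = −0.75 ln(1 − 0.535865) = −0.75 ln(0.464135)
  = −0.75 × (-0.767580) = 0.575685 substitutions/site.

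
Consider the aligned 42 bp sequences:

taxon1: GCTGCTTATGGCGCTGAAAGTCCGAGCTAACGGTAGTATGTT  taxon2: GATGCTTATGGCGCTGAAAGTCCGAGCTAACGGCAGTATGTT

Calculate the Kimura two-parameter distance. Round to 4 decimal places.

0.0493

Of 42 sites, 1 differences are transitions and 1 are transversions, so P = 1/42 ≈ 0.02381 and Q = 1/42 ≈ 0.02381.
Under the Kimura two-parameter model, d = −½ ln(1 − 2P − Q) − ¼ ln(1 − 2Q).
1 − 2P − Q = 0.92857, giving −½ ln(0.92857) = 0.037055.
1 − 2Q = 0.95238, giving −¼ ln(0.95238) = 0.012198.
d = 0.037055 + 0.012198 = 0.049253.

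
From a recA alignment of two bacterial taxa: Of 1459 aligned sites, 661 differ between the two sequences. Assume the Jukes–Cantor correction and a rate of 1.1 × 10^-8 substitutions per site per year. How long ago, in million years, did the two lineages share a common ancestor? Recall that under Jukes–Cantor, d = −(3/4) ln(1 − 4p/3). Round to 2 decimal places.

p = 661/1459 ≈ 0.45305.
d = −(3/4) ln(1 − 4p/3) = −0.75 ln(1 − 0.604067) = −0.75 ln(0.395933)
  = −0.75 × (-0.926510) = 0.694883 substitutions/site.
Under a molecular clock d = 2μt, so t = d/(2μ) = 0.694883 / (2 × 1.1 × 10^-8) = 31.59 million years.

31.59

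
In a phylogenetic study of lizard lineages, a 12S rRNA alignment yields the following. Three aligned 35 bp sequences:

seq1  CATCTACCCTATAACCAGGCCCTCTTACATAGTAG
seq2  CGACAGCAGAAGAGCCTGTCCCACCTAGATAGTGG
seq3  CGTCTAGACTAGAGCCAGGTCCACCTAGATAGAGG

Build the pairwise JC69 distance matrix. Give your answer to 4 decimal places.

d(seq1,seq2) = 0.6355, d(seq1,seq3) = 0.4073, d(seq2,seq3) = 0.3597

seq1–seq2: 15/35 sites differ → p ≈ 0.428571, d = −0.75 ln(1 − 0.571428) = 0.635472 ≈ 0.6355.
seq1–seq3: 11/35 sites differ → p ≈ 0.314286, d = −0.75 ln(1 − 0.419048) = 0.407315 ≈ 0.4073.
seq2–seq3: 10/35 sites differ → p ≈ 0.285714, d = −0.75 ln(1 − 0.380952) = 0.359679 ≈ 0.3597.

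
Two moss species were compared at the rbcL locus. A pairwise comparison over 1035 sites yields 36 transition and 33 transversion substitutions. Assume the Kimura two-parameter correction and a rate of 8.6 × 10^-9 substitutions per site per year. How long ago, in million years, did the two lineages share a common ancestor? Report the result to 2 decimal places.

4.07

P = 36/1035 ≈ 0.034783 and Q = 33/1035 ≈ 0.031884.
Under the Kimura two-parameter model, d = −½ ln(1 − 2P − Q) − ¼ ln(1 − 2Q).
1 − 2P − Q = 0.89855, giving −½ ln(0.89855) = 0.053486.
1 − 2Q = 0.936232, giving −¼ ln(0.936232) = 0.016473.
d = 0.053486 + 0.016473 = 0.069959.
Under a molecular clock d = 2μt, so t = d/(2μ) = 0.069959 / (2 × 8.6 × 10^-9) = 4.07 million years.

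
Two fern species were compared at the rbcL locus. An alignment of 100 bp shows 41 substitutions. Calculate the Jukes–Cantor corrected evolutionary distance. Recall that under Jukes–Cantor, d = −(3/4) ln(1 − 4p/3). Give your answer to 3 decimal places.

p = 41/100 = 0.41.
d = −(3/4) ln(1 − 4p/3) = −0.75 ln(1 − 0.546667) = −0.75 ln(0.453333)
  = −0.75 × (-0.791128) = 0.593346 substitutions/site.

0.593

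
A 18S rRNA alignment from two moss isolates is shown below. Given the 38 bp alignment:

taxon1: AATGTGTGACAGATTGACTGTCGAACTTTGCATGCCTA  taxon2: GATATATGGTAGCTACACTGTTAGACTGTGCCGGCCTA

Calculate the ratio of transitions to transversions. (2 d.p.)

Transitions are A↔G and C↔T; transversions are all other mismatches.
Transitions: 8. Transversions: 6.
R = 8/6 = 1.333333… ≈ 1.33 (to 2 d.p.).

1.33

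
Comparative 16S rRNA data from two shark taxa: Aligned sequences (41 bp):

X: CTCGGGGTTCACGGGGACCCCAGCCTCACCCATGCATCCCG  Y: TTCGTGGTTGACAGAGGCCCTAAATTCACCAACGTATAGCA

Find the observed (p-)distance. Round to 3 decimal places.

The sequences differ at 16 of 41 positions.
p = 16/41 = 0.390243… ≈ 0.390 (to 3 d.p.).

0.390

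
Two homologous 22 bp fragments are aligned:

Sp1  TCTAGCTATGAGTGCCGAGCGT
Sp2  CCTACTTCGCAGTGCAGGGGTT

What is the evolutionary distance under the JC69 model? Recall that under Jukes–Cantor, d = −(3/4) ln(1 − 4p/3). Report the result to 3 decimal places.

The sequences differ at 10 of 22 sites (1, 5, 6, 8, 9, 10, 16, 18, 20, 21), so p = 10/22 ≈ 0.454545.
d = −(3/4) ln(1 − 4p/3) = −0.75 ln(1 − 0.60606) = −0.75 ln(0.39394)
  = −0.75 × (-0.931557) = 0.698668 substitutions/site.

0.699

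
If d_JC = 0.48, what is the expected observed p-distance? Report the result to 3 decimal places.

0.355

p = (3/4)(1 − e^(−4d/3)) = 0.75 × (1 − e^(-0.64)) = 0.75 × (1 − 0.527292) = 0.354531.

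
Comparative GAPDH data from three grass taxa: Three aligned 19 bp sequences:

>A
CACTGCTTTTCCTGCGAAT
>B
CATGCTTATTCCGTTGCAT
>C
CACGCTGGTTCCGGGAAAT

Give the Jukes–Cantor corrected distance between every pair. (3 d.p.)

d(A,B) = 0.749, d(A,C) = 0.618, d(B,C) = 0.507

A–B: 9/19 sites differ → p ≈ 0.473684, d = −0.75 ln(1 − 0.631579) = 0.748897 ≈ 0.749.
A–C: 8/19 sites differ → p ≈ 0.421053, d = −0.75 ln(1 − 0.561404) = 0.618132 ≈ 0.618.
B–C: 7/19 sites differ → p ≈ 0.368421, d = −0.75 ln(1 − 0.491228) = 0.506816 ≈ 0.507.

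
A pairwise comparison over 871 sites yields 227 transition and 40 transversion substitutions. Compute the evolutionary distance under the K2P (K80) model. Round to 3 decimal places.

P = 227/871 ≈ 0.26062 and Q = 40/871 ≈ 0.045924.
Under the Kimura two-parameter model, d = −½ ln(1 − 2P − Q) − ¼ ln(1 − 2Q).
1 − 2P − Q = 0.432836, giving −½ ln(0.432836) = 0.418698.
1 − 2Q = 0.908152, giving −¼ ln(0.908152) = 0.024086.
d = 0.418698 + 0.024086 = 0.442784.

0.443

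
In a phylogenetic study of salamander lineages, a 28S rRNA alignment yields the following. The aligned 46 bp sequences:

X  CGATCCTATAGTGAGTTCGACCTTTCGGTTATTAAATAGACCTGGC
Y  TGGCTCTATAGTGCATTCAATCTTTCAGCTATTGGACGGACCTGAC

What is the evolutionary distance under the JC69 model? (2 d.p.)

0.43

The sequences differ at 15 of 46 sites, so p = 15/46 ≈ 0.326087.
d = −(3/4) ln(1 − 4p/3) = −0.75 ln(1 − 0.434783) = −0.75 ln(0.565217)
  = −0.75 × (-0.570546) = 0.427910 substitutions/site.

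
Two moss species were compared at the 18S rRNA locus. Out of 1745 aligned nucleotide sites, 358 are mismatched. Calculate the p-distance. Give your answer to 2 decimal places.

p = 358/1745 = 0.205157… ≈ 0.21 (to 2 d.p.).

0.21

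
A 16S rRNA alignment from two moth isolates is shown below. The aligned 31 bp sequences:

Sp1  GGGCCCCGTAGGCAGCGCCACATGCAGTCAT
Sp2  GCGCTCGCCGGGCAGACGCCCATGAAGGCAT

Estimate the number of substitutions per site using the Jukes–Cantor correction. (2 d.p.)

The sequences differ at 12 of 31 sites, so p = 12/31 ≈ 0.387097.
d = −(3/4) ln(1 − 4p/3) = −0.75 ln(1 − 0.516129) = −0.75 ln(0.483871)
  = −0.75 × (-0.725937) = 0.544453 substitutions/site.

0.54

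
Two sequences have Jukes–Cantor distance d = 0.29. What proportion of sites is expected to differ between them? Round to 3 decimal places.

0.241

p = (3/4)(1 − e^(−4d/3)) = 0.75 × (1 − e^(-0.386667)) = 0.75 × (1 − 0.679317) = 0.240512.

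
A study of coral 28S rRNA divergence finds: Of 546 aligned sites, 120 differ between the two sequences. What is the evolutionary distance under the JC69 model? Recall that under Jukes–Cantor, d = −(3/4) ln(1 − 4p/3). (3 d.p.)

0.260

p = 120/546 ≈ 0.21978.
d = −(3/4) ln(1 − 4p/3) = −0.75 ln(1 − 0.29304) = −0.75 ln(0.70696)
  = −0.75 × (-0.346781) = 0.260086 substitutions/site.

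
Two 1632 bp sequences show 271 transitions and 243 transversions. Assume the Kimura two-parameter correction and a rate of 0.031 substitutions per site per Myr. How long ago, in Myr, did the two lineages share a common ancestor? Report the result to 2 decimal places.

6.71

P = 271/1632 ≈ 0.166054 and Q = 243/1632 ≈ 0.148897.
Under the Kimura two-parameter model, d = −½ ln(1 − 2P − Q) − ¼ ln(1 − 2Q).
1 − 2P − Q = 0.518995, giving −½ ln(0.518995) = 0.327931.
1 − 2Q = 0.702206, giving −¼ ln(0.702206) = 0.088382.
d = 0.327931 + 0.088382 = 0.416313.
Under a molecular clock d = 2μt, so t = d/(2μ) = 0.416313 / (2 × 0.031) = 6.71 Myr.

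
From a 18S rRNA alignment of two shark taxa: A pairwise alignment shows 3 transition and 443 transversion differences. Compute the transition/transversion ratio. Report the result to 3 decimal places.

R = 3/443 = 0.006772… ≈ 0.007 (to 3 d.p.).

0.007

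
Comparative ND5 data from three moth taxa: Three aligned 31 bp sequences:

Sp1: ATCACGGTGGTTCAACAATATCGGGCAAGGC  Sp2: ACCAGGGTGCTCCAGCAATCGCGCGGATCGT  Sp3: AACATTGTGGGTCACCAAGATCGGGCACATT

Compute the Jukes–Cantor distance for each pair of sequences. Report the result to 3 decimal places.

Sp1–Sp2: 12/31 sites differ → p ≈ 0.387097, d = −0.75 ln(1 − 0.516129) = 0.544453 ≈ 0.544.
Sp1–Sp3: 10/31 sites differ → p ≈ 0.322581, d = −0.75 ln(1 − 0.430108) = 0.421731 ≈ 0.422.
Sp2–Sp3: 15/31 sites differ → p ≈ 0.483871, d = −0.75 ln(1 − 0.645161) = 0.777068 ≈ 0.777.

d(Sp1,Sp2) = 0.544, d(Sp1,Sp3) = 0.422, d(Sp2,Sp3) = 0.777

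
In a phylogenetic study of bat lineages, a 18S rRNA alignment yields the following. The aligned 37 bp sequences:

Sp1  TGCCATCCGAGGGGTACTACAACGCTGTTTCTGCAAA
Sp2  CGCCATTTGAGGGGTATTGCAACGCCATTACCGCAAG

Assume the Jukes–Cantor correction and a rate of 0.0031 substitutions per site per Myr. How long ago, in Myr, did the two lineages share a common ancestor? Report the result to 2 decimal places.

The sequences differ at 10 of 37 sites (1, 7, 8, 17, 19, 26, 27, 30, 32, 37), so p = 10/37 ≈ 0.27027.
d = −(3/4) ln(1 − 4p/3) = −0.75 ln(1 − 0.36036) = −0.75 ln(0.63964)
  = −0.75 × (-0.446850) = 0.335138 substitutions/site.
Under a molecular clock d = 2μt, so t = d/(2μ) = 0.335138 / (2 × 0.0031) = 54.05 Myr.

54.05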